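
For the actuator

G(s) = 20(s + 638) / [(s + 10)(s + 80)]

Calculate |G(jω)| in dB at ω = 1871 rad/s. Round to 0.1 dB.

-39.0 dB

At s = jω = j1871:
zero (s+638): 638 + j1871 → |·| = √(638²+1871²) = √3907685 ≈ 1976.8, ∠ = arctan(1871/638) ≈ 71.17°
pole (s+10): 10 + j1871 → |·| = √(10²+1871²) = √3500741 ≈ 1871, ∠ = arctan(1871/10) ≈ 89.69°
pole (s+80): 80 + j1871 → |·| = √(80²+1871²) = √3507041 ≈ 1872.7, ∠ = arctan(1871/80) ≈ 87.55°
|G| = 20 · 1976.8 / 3.5038e+06 ≈ 0.011284
Gain = 20 log₁₀(0.011284) ≈ -38.95 dB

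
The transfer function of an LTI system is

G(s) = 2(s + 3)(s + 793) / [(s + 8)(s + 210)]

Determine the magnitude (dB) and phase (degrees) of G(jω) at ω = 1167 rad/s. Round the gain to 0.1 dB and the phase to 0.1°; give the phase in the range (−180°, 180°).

7.5 dB, -23.8°

At s = jω = j1167:
zero (s+3): 3 + j1167 → |·| = √(3²+1167²) = √1361898 ≈ 1167, ∠ = arctan(1167/3) ≈ 89.85°
zero (s+793): 793 + j1167 → |·| = √(793²+1167²) = √1990738 ≈ 1410.9, ∠ = arctan(1167/793) ≈ 55.80°
pole (s+8): 8 + j1167 → |·| = √(8²+1167²) = √1361953 ≈ 1167, ∠ = arctan(1167/8) ≈ 89.61°
pole (s+210): 210 + j1167 → |·| = √(210²+1167²) = √1405989 ≈ 1185.7, ∠ = arctan(1167/210) ≈ 79.80°
|G| = 2 · 1.6465e+06 / 1.3837e+06 ≈ 2.3799
Gain = 20 log₁₀(2.3799) ≈ 7.53 dB
∠G = 145.65° − 169.41° = -23.76°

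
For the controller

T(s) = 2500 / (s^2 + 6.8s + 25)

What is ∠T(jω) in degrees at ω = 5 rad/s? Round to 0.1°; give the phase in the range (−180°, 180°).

-90.0°

At s = jω = j5:
quadratic: (j5)² + 6.8·j5 + 25 = 0 + j34 → |·| ≈ 34, ∠ ≈ 90.00°
∠T = 0.00° − 90.00° = -90.00°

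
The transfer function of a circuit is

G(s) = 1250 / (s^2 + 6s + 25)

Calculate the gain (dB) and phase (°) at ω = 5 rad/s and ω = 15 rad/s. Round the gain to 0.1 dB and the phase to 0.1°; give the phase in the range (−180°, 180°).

ω = 5: 32.4 dB, -90.0°; ω = 15: 15.1 dB, -155.8°

At s = jω = j5:
quadratic: (j5)² + 6·j5 + 25 = 0 + j30 → |·| ≈ 30, ∠ ≈ 90.00°
|G| = 1250 / 30 ≈ 41.667
Gain = 20 log₁₀(41.667) ≈ 32.40 dB
∠G = 0.00° − 90.00° = -90.00°

At s = jω = j15:
quadratic: (j15)² + 6·j15 + 25 = -200 + j90 → |·| ≈ 219.32, ∠ ≈ 155.77°
|G| = 1250 / 219.32 ≈ 5.6994
Gain = 20 log₁₀(5.6994) ≈ 15.12 dB
∠G = 0.00° − 155.77° = -155.77°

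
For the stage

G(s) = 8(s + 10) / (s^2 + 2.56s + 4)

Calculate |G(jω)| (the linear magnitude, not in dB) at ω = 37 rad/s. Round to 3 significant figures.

At s = jω = j37:
zero (s+10): 10 + j37 → |·| = √(10²+37²) = √1469 ≈ 38.328, ∠ = arctan(37/10) ≈ 74.88°
quadratic: (j37)² + 2.56·j37 + 4 = -1365 + j94.72 → |·| ≈ 1368.3, ∠ ≈ 176.03°
|G| = 8 · 38.328 / 1368.3 ≈ 0.22409

0.224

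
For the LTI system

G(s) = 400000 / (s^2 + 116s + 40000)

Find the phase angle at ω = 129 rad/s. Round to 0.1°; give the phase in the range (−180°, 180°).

At s = jω = j129:
quadratic: (j129)² + 116·j129 + 40000 = 23359 + j14964 → |·| ≈ 27741, ∠ ≈ 32.64°
∠G = 0.00° − 32.64° = -32.64°

-32.6°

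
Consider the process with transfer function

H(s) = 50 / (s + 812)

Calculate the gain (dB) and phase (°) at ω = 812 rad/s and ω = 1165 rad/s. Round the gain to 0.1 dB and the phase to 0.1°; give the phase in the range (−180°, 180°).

ω = 812: -27.2 dB, -45.0°; ω = 1165: -29.1 dB, -55.1°

Substitute s = j812:
Numerator: 50 = 50 + j0
Denominator: (j812) + 812 = 812 + j812
|N| = √(50² + 0²) ≈ 50, ∠N ≈ 0.00°
|D| = √(812² + 812²) ≈ 1148.3, ∠D ≈ 45.00°
|H| = 50 / 1148.3 ≈ 0.043543
Gain = 20 log₁₀(0.043543) ≈ -27.22 dB
∠H = 0.00° − 45.00° = -45.00°

Substitute s = j1165:
Numerator: 50 = 50 + j0
Denominator: (j1165) + 812 = 812 + j1165
|N| = √(50² + 0²) ≈ 50, ∠N ≈ 0.00°
|D| = √(812² + 1165²) ≈ 1420.1, ∠D ≈ 55.12°
|H| = 50 / 1420.1 ≈ 0.035209
Gain = 20 log₁₀(0.035209) ≈ -29.07 dB
∠H = 0.00° − 55.12° = -55.12°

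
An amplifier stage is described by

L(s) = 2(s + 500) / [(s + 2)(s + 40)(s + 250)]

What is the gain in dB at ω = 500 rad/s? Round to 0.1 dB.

-99.9 dB

At s = jω = j500:
zero (s+500): 500 + j500 → |·| = √(500²+500²) = √500000 ≈ 707.11, ∠ = arctan(500/500) ≈ 45.00°
pole (s+2): 2 + j500 → |·| = √(2²+500²) = √250004 ≈ 500, ∠ = arctan(500/2) ≈ 89.77°
pole (s+40): 40 + j500 → |·| = √(40²+500²) = √251600 ≈ 501.6, ∠ = arctan(500/40) ≈ 85.43°
pole (s+250): 250 + j500 → |·| = √(250²+500²) = √312500 ≈ 559.02, ∠ = arctan(500/250) ≈ 63.43°
|L| = 2 · 707.11 / 1.402e+08 ≈ 1.0087e-05
Gain = 20 log₁₀(1.0087e-05) ≈ -99.92 dB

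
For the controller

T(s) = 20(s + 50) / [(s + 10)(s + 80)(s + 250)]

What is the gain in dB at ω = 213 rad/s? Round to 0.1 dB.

At s = jω = j213:
zero (s+50): 50 + j213 → |·| = √(50²+213²) = √47869 ≈ 218.79, ∠ = arctan(213/50) ≈ 76.79°
pole (s+10): 10 + j213 → |·| = √(10²+213²) = √45469 ≈ 213.23, ∠ = arctan(213/10) ≈ 87.31°
pole (s+80): 80 + j213 → |·| = √(80²+213²) = √51769 ≈ 227.53, ∠ = arctan(213/80) ≈ 69.41°
pole (s+250): 250 + j213 → |·| = √(250²+213²) = √107869 ≈ 328.43, ∠ = arctan(213/250) ≈ 40.43°
|T| = 20 · 218.79 / 1.5934e+07 ≈ 0.00027462
Gain = 20 log₁₀(0.00027462) ≈ -71.23 dB

-71.2 dB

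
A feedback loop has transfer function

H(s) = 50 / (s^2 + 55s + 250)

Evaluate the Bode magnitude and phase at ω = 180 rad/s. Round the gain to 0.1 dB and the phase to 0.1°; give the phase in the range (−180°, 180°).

-56.6 dB, -162.9°

Substitute s = j180:
Numerator: 50 = 50 + j0
Denominator: (j180)^2 + 55(j180) + 250 = -32150 + j9900
|N| = √(50² + 0²) ≈ 50, ∠N ≈ 0.00°
|D| = √(32150² + 9900²) ≈ 33640, ∠D ≈ 162.88°
|H| = 50 / 33640 ≈ 0.0014863
Gain = 20 log₁₀(0.0014863) ≈ -56.56 dB
∠H = 0.00° − 162.88° = -162.88°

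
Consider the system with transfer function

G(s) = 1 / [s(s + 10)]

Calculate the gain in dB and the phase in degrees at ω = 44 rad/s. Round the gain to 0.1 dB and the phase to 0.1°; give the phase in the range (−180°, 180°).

At s = jω = j44:
pole (s+10): 10 + j44 → |·| = √(10²+44²) = √2036 ≈ 45.122, ∠ = arctan(44/10) ≈ 77.20°
pole at origin: |s| = 44, ∠ = 90.00° (in denominator)
|G| = 1 / 1985.4 ≈ 0.00050368
Gain = 20 log₁₀(0.00050368) ≈ -65.96 dB
∠G = 0.00° − 167.20° = -167.20°

-66.0 dB, -167.2°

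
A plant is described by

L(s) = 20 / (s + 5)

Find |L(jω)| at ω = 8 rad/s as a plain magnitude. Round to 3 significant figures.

2.12

At s = jω = j8:
pole (s+5): 5 + j8 → |·| = √(5²+8²) = √89 ≈ 9.434, ∠ = arctan(8/5) ≈ 57.99°
|L| = 20 / 9.434 ≈ 2.12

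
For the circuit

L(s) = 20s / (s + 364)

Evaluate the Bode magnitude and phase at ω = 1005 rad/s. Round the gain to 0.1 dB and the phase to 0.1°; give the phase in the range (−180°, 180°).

At s = jω = j1005:
zero at origin: s = j1005 → |·| = 1005, ∠ = 90.00°
pole (s+364): 364 + j1005 → |·| = √(364²+1005²) = √1142521 ≈ 1068.9, ∠ = arctan(1005/364) ≈ 70.09°
|L| = 20 · 1005 / 1068.9 ≈ 18.804
Gain = 20 log₁₀(18.804) ≈ 25.49 dB
∠L = 90.00° − 70.09° = 19.91°

25.5 dB, 19.9°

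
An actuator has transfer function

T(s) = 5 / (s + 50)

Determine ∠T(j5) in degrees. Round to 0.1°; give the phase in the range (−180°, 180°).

-5.7°

Substitute s = j5:
Numerator: 5 = 5 + j0
Denominator: (j5) + 50 = 50 + j5
|N| = √(5² + 0²) ≈ 5, ∠N ≈ 0.00°
|D| = √(50² + 5²) ≈ 50.249, ∠D ≈ 5.71°
∠T = 0.00° − 5.71° = -5.71°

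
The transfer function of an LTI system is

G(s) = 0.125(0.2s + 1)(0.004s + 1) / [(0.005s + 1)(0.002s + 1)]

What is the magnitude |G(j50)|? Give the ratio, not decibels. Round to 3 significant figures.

At ω = 50 rad/s:
zero (1 + j50·0.2) = 1 + j10 → |·| ≈ 10.05, ∠ ≈ 84.29°
zero (1 + j50·0.004) = 1 + j0.2 → |·| ≈ 1.0198, ∠ ≈ 11.31°
pole (1 + j50·0.005) = 1 + j0.25 → |·| ≈ 1.0308, ∠ ≈ 14.04°
pole (1 + j50·0.002) = 1 + j0.1 → |·| ≈ 1.005, ∠ ≈ 5.71°
|G| = 0.125 · 10.05 · 1.0198 / (1.0308 · 1.005) ≈ 1.2367

1.24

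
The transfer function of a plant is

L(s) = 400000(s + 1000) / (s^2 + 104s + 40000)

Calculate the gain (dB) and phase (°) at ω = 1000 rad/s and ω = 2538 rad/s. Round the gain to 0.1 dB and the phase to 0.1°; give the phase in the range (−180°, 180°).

At s = jω = j1000:
zero (s+1000): 1000 + j1000 → |·| = √(1000²+1000²) = √2000000 ≈ 1414.2, ∠ = arctan(1000/1000) ≈ 45.00°
quadratic: (j1000)² + 104·j1000 + 40000 = -960000 + j104000 → |·| ≈ 9.6562e+05, ∠ ≈ 173.82°
|L| = 400000 · 1414.2 / 9.6562e+05 ≈ 585.82
Gain = 20 log₁₀(585.82) ≈ 55.36 dB
∠L = 45.00° − 173.82° = -128.82°

At s = jω = j2538:
zero (s+1000): 1000 + j2538 → |·| = √(1000²+2538²) = √7441444 ≈ 2727.9, ∠ = arctan(2538/1000) ≈ 68.50°
quadratic: (j2538)² + 104·j2538 + 40000 = -6401444 + j263952 → |·| ≈ 6.4069e+06, ∠ ≈ 177.64°
|L| = 400000 · 2727.9 / 6.4069e+06 ≈ 170.31
Gain = 20 log₁₀(170.31) ≈ 44.62 dB
∠L = 68.50° − 177.64° = -109.14°

ω = 1000: 55.4 dB, -128.8°; ω = 2538: 44.6 dB, -109.1°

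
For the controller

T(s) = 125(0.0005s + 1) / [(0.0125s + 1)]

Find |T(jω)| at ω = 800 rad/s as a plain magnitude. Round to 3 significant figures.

At ω = 800 rad/s:
zero (1 + j800·0.0005) = 1 + j0.4 → |·| ≈ 1.077, ∠ ≈ 21.80°
pole (1 + j800·0.0125) = 1 + j10 → |·| ≈ 10.05, ∠ ≈ 84.29°
|T| = 125 · 1.077 / (10.05) ≈ 13.396

13.4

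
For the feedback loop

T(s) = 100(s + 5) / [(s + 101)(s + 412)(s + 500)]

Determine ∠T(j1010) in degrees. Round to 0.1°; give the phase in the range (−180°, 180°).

-126.0°

At s = jω = j1010:
zero (s+5): 5 + j1010 → |·| = √(5²+1010²) = √1020125 ≈ 1010, ∠ = arctan(1010/5) ≈ 89.72°
pole (s+101): 101 + j1010 → |·| = √(101²+1010²) = √1030301 ≈ 1015, ∠ = arctan(1010/101) ≈ 84.29°
pole (s+412): 412 + j1010 → |·| = √(412²+1010²) = √1189844 ≈ 1090.8, ∠ = arctan(1010/412) ≈ 67.81°
pole (s+500): 500 + j1010 → |·| = √(500²+1010²) = √1270100 ≈ 1127, ∠ = arctan(1010/500) ≈ 63.66°
∠T = 89.72° − 215.76° = -126.04°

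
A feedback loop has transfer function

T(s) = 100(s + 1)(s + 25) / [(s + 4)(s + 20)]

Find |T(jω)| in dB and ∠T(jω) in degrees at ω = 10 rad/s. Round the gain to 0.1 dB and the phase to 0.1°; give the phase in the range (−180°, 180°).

At s = jω = j10:
zero (s+1): 1 + j10 → |·| = √(1²+10²) = √101 ≈ 10.05, ∠ = arctan(10/1) ≈ 84.29°
zero (s+25): 25 + j10 → |·| = √(25²+10²) = √725 ≈ 26.926, ∠ = arctan(10/25) ≈ 21.80°
pole (s+4): 4 + j10 → |·| = √(4²+10²) = √116 ≈ 10.77, ∠ = arctan(10/4) ≈ 68.20°
pole (s+20): 20 + j10 → |·| = √(20²+10²) = √500 ≈ 22.361, ∠ = arctan(10/20) ≈ 26.57°
|T| = 100 · 270.61 / 240.83 ≈ 112.37
Gain = 20 log₁₀(112.37) ≈ 41.01 dB
∠T = 106.09° − 94.77° = 11.32°

41.0 dB, 11.3°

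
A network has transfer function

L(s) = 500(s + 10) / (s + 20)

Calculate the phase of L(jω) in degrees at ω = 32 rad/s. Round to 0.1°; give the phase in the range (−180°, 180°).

14.7°

At s = jω = j32:
zero (s+10): 10 + j32 → |·| = √(10²+32²) = √1124 ≈ 33.526, ∠ = arctan(32/10) ≈ 72.65°
pole (s+20): 20 + j32 → |·| = √(20²+32²) = √1424 ≈ 37.736, ∠ = arctan(32/20) ≈ 57.99°
∠L = 72.65° − 57.99° = 14.66°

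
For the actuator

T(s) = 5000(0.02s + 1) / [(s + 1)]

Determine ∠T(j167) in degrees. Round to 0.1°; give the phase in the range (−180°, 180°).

At ω = 167 rad/s:
zero (1 + j167·0.02) = 1 + j3.34 → |·| ≈ 3.4865, ∠ ≈ 73.33°
pole (1 + j167·1) = 1 + j167 → |·| ≈ 167, ∠ ≈ 89.66°
∠T = (73.33°) − (89.66°) = -16.33°

-16.3°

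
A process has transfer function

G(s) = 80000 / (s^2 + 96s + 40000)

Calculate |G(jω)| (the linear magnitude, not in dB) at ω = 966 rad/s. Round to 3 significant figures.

0.0891

At s = jω = j966:
quadratic: (j966)² + 96·j966 + 40000 = -893156 + j92736 → |·| ≈ 8.9796e+05, ∠ ≈ 174.07°
|G| = 80000 / 8.9796e+05 ≈ 0.089091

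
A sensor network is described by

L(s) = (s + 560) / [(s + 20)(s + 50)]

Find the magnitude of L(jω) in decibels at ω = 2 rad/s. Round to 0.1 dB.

-5.1 dB

At s = jω = j2:
zero (s+560): 560 + j2 → |·| = √(560²+2²) = √313604 ≈ 560, ∠ = arctan(2/560) ≈ 0.20°
pole (s+20): 20 + j2 → |·| = √(20²+2²) = √404 ≈ 20.1, ∠ = arctan(2/20) ≈ 5.71°
pole (s+50): 50 + j2 → |·| = √(50²+2²) = √2504 ≈ 50.04, ∠ = arctan(2/50) ≈ 2.29°
|L| = 1 · 560 / 1005.8 ≈ 0.55677
Gain = 20 log₁₀(0.55677) ≈ -5.09 dB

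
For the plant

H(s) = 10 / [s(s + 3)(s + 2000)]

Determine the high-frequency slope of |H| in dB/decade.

-60 dB/decade

Each pole contributes −20 dB/decade at high frequency; each zero contributes +20 dB/decade.
Net: 0 zero(s) − 3 pole(s) → -60 dB/decade.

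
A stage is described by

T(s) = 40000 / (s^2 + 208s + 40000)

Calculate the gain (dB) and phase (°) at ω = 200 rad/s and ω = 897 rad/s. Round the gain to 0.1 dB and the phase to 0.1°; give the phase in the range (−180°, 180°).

ω = 200: -0.3 dB, -90.0°; ω = 897: -25.9 dB, -166.3°

At s = jω = j200:
quadratic: (j200)² + 208·j200 + 40000 = 0 + j41600 → |·| ≈ 41600, ∠ ≈ 90.00°
|T| = 40000 / 41600 ≈ 0.96154
Gain = 20 log₁₀(0.96154) ≈ -0.34 dB
∠T = 0.00° − 90.00° = -90.00°

At s = jω = j897:
quadratic: (j897)² + 208·j897 + 40000 = -764609 + j186576 → |·| ≈ 7.8704e+05, ∠ ≈ 166.29°
|T| = 40000 / 7.8704e+05 ≈ 0.050823
Gain = 20 log₁₀(0.050823) ≈ -25.88 dB
∠T = 0.00° − 166.29° = -166.29°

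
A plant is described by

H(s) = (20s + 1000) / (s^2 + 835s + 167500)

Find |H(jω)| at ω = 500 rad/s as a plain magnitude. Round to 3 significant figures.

Substitute s = j500:
Numerator: 20(j500) + 1000 = 1000 + j10000
Denominator: (j500)^2 + 835(j500) + 167500 = -82500 + j417500
|N| = √(1000² + 10000²) ≈ 10050, ∠N ≈ 84.29°
|D| = √(82500² + 417500²) ≈ 4.2557e+05, ∠D ≈ 101.18°
|H| = 10050 / 4.2557e+05 ≈ 0.023615

0.0236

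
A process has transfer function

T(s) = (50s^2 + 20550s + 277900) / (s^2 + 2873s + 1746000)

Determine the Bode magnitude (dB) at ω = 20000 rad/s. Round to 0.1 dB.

Substitute s = j20000:
Numerator: 50(j20000)^2 + 20550(j20000) + 277900 = -19999722100 + j411000000
Denominator: (j20000)^2 + 2873(j20000) + 1746000 = -398254000 + j57460000
|N| = √(19999722100² + 411000000²) ≈ 2.0004e+10, ∠N ≈ 178.82°
|D| = √(398254000² + 57460000²) ≈ 4.0238e+08, ∠D ≈ 171.79°
|T| = 2.0004e+10 / 4.0238e+08 ≈ 49.714
Gain = 20 log₁₀(49.714) ≈ 33.93 dB

33.9 dB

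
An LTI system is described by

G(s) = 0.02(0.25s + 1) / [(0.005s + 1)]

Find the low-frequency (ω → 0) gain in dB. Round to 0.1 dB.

G(0) = 0.02 · 1 / 1 = 0.02
20 log₁₀(0.02) ≈ -33.98 dB

-34.0 dB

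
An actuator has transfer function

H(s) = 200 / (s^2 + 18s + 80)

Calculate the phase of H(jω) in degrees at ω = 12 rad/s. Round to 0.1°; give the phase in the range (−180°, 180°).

Substitute s = j12:
Numerator: 200 = 200 + j0
Denominator: (j12)^2 + 18(j12) + 80 = -64 + j216
|N| = √(200² + 0²) ≈ 200, ∠N ≈ 0.00°
|D| = √(64² + 216²) ≈ 225.28, ∠D ≈ 106.50°
∠H = 0.00° − 106.50° = -106.50°

-106.5°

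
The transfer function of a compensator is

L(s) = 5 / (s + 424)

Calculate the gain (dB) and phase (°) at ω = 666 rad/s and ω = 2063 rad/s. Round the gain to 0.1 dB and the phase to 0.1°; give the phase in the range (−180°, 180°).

ω = 666: -44.0 dB, -57.5°; ω = 2063: -52.5 dB, -78.4°

Substitute s = j666:
Numerator: 5 = 5 + j0
Denominator: (j666) + 424 = 424 + j666
|N| = √(5² + 0²) ≈ 5, ∠N ≈ 0.00°
|D| = √(424² + 666²) ≈ 789.51, ∠D ≈ 57.52°
|L| = 5 / 789.51 ≈ 0.006333
Gain = 20 log₁₀(0.006333) ≈ -43.97 dB
∠L = 0.00° − 57.52° = -57.52°

Substitute s = j2063:
Numerator: 5 = 5 + j0
Denominator: (j2063) + 424 = 424 + j2063
|N| = √(5² + 0²) ≈ 5, ∠N ≈ 0.00°
|D| = √(424² + 2063²) ≈ 2106.1, ∠D ≈ 78.39°
|L| = 5 / 2106.1 ≈ 0.0023741
Gain = 20 log₁₀(0.0023741) ≈ -52.49 dB
∠L = 0.00° − 78.39° = -78.39°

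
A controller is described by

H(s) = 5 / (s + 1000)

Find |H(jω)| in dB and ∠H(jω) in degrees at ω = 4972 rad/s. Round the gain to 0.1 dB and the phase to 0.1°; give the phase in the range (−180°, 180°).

At s = jω = j4972:
pole (s+1000): 1000 + j4972 → |·| = √(1000²+4972²) = √25720784 ≈ 5071.6, ∠ = arctan(4972/1000) ≈ 78.63°
|H| = 5 / 5071.6 ≈ 0.00098588
Gain = 20 log₁₀(0.00098588) ≈ -60.12 dB
∠H = 0.00° − 78.63° = -78.63°

-60.1 dB, -78.6°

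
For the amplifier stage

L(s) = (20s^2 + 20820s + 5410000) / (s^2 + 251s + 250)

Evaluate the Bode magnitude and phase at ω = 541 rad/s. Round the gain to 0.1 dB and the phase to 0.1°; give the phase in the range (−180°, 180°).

Substitute s = j541:
Numerator: 20(j541)^2 + 20820(j541) + 5410000 = -443620 + j11263620
Denominator: (j541)^2 + 251(j541) + 250 = -292431 + j135791
|N| = √(443620² + 11263620²) ≈ 1.1272e+07, ∠N ≈ 92.26°
|D| = √(292431² + 135791²) ≈ 3.2242e+05, ∠D ≈ 155.09°
|L| = 1.1272e+07 / 3.2242e+05 ≈ 34.961
Gain = 20 log₁₀(34.961) ≈ 30.87 dB
∠L = 92.26° − 155.09° = -62.83°

30.9 dB, -62.8°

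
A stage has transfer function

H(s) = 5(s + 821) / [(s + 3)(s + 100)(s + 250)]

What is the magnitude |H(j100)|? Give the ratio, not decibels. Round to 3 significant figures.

At s = jω = j100:
zero (s+821): 821 + j100 → |·| = √(821²+100²) = √684041 ≈ 827.07, ∠ = arctan(100/821) ≈ 6.94°
pole (s+3): 3 + j100 → |·| = √(3²+100²) = √10009 ≈ 100.04, ∠ = arctan(100/3) ≈ 88.28°
pole (s+100): 100 + j100 → |·| = √(100²+100²) = √20000 ≈ 141.42, ∠ = arctan(100/100) ≈ 45.00°
pole (s+250): 250 + j100 → |·| = √(250²+100²) = √72500 ≈ 269.26, ∠ = arctan(100/250) ≈ 21.80°
|H| = 5 · 827.07 / 3.8094e+06 ≈ 0.0010856

0.00109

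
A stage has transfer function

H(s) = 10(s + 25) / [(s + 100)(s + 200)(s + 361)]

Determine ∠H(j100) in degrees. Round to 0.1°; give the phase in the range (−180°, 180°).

At s = jω = j100:
zero (s+25): 25 + j100 → |·| = √(25²+100²) = √10625 ≈ 103.08, ∠ = arctan(100/25) ≈ 75.96°
pole (s+100): 100 + j100 → |·| = √(100²+100²) = √20000 ≈ 141.42, ∠ = arctan(100/100) ≈ 45.00°
pole (s+200): 200 + j100 → |·| = √(200²+100²) = √50000 ≈ 223.61, ∠ = arctan(100/200) ≈ 26.57°
pole (s+361): 361 + j100 → |·| = √(361²+100²) = √140321 ≈ 374.59, ∠ = arctan(100/361) ≈ 15.48°
∠H = 75.96° − 87.05° = -11.09°

-11.1°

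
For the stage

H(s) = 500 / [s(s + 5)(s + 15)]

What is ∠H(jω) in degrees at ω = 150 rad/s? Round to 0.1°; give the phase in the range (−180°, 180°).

At s = jω = j150:
pole (s+5): 5 + j150 → |·| = √(5²+150²) = √22525 ≈ 150.08, ∠ = arctan(150/5) ≈ 88.09°
pole (s+15): 15 + j150 → |·| = √(15²+150²) = √22725 ≈ 150.75, ∠ = arctan(150/15) ≈ 84.29°
pole at origin: |s| = 150, ∠ = 90.00° (in denominator)
∠H = 0.00° − 262.38° = -262.38° ≡ 97.62° (principal value)

97.6°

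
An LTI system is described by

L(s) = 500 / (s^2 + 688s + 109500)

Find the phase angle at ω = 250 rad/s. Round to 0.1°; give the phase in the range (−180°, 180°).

Substitute s = j250:
Numerator: 500 = 500 + j0
Denominator: (j250)^2 + 688(j250) + 109500 = 47000 + j172000
|N| = √(500² + 0²) ≈ 500, ∠N ≈ 0.00°
|D| = √(47000² + 172000²) ≈ 1.7831e+05, ∠D ≈ 74.72°
∠L = 0.00° − 74.72° = -74.72°

-74.7°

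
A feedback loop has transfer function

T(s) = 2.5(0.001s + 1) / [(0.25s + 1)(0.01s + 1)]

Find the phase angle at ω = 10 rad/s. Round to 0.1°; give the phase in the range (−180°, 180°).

At ω = 10 rad/s:
zero (1 + j10·0.001) = 1 + j0.01 → |·| ≈ 1, ∠ ≈ 0.57°
pole (1 + j10·0.25) = 1 + j2.5 → |·| ≈ 2.6926, ∠ ≈ 68.20°
pole (1 + j10·0.01) = 1 + j0.1 → |·| ≈ 1.005, ∠ ≈ 5.71°
∠T = (0.57°) − (68.20° + 5.71°) = -73.34°

-73.3°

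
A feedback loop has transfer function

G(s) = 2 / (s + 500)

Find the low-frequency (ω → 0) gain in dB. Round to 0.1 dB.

G(0) = 2 / 500 = 0.004
20 log₁₀(0.004) ≈ -47.96 dB

-48.0 dB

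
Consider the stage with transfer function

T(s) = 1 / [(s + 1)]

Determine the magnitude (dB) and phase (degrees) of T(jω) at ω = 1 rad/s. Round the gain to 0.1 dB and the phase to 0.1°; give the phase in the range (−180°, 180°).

At ω = 1 rad/s:
pole (1 + j1·1) = 1 + j1 → |·| ≈ 1.4142, ∠ ≈ 45.00°
|T| = 1 · 1 / (1.4142) ≈ 0.70711
Gain = 20 log₁₀(0.70711) ≈ -3.01 dB
∠T = (0°) − (45.00°) = -45.00°

-3.0 dB, -45.0°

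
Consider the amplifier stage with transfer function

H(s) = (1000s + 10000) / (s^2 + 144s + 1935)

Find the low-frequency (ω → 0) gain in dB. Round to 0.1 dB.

H(0) = 10000 / 1935 ≈ 5.168
20 log₁₀(5.168) ≈ 14.27 dB

14.3 dB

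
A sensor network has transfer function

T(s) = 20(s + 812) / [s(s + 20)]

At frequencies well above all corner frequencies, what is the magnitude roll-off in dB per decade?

-20 dB/decade

Each pole contributes −20 dB/decade at high frequency; each zero contributes +20 dB/decade.
Net: 1 zero(s) − 2 pole(s) → -20 dB/decade.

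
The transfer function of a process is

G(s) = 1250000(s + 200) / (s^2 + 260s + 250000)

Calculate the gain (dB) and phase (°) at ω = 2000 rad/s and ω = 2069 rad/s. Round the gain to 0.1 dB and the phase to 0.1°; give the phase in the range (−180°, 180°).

ω = 2000: 56.4 dB, -87.8°; ω = 2069: 56.1 dB, -87.9°

At s = jω = j2000:
zero (s+200): 200 + j2000 → |·| = √(200²+2000²) = √4040000 ≈ 2010, ∠ = arctan(2000/200) ≈ 84.29°
quadratic: (j2000)² + 260·j2000 + 250000 = -3750000 + j520000 → |·| ≈ 3.7859e+06, ∠ ≈ 172.11°
|G| = 1250000 · 2010 / 3.7859e+06 ≈ 663.65
Gain = 20 log₁₀(663.65) ≈ 56.44 dB
∠G = 84.29° − 172.11° = -87.82°

At s = jω = j2069:
zero (s+200): 200 + j2069 → |·| = √(200²+2069²) = √4320761 ≈ 2078.6, ∠ = arctan(2069/200) ≈ 84.48°
quadratic: (j2069)² + 260·j2069 + 250000 = -4030761 + j537940 → |·| ≈ 4.0665e+06, ∠ ≈ 172.40°
|G| = 1250000 · 2078.6 / 4.0665e+06 ≈ 638.94
Gain = 20 log₁₀(638.94) ≈ 56.11 dB
∠G = 84.48° − 172.40° = -87.92°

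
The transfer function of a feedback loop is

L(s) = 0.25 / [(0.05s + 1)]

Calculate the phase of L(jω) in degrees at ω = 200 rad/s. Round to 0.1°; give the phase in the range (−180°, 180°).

At ω = 200 rad/s:
pole (1 + j200·0.05) = 1 + j10 → |·| ≈ 10.05, ∠ ≈ 84.29°
∠L = (0°) − (84.29°) = -84.29°

-84.3°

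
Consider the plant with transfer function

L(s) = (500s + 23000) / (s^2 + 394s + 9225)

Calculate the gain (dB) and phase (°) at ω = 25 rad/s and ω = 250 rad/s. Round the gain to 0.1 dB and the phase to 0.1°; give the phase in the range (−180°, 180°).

Substitute s = j25:
Numerator: 500(j25) + 23000 = 23000 + j12500
Denominator: (j25)^2 + 394(j25) + 9225 = 8600 + j9850
|N| = √(23000² + 12500²) ≈ 26177, ∠N ≈ 28.52°
|D| = √(8600² + 9850²) ≈ 13076, ∠D ≈ 48.88°
|L| = 26177 / 13076 ≈ 2.0019
Gain = 20 log₁₀(2.0019) ≈ 6.03 dB
∠L = 28.52° − 48.88° = -20.36°

Substitute s = j250:
Numerator: 500(j250) + 23000 = 23000 + j125000
Denominator: (j250)^2 + 394(j250) + 9225 = -53275 + j98500
|N| = √(23000² + 125000²) ≈ 1.271e+05, ∠N ≈ 79.57°
|D| = √(53275² + 98500²) ≈ 1.1198e+05, ∠D ≈ 118.41°
|L| = 1.271e+05 / 1.1198e+05 ≈ 1.135
Gain = 20 log₁₀(1.135) ≈ 1.10 dB
∠L = 79.57° − 118.41° = -38.84°

ω = 25: 6.0 dB, -20.4°; ω = 250: 1.1 dB, -38.8°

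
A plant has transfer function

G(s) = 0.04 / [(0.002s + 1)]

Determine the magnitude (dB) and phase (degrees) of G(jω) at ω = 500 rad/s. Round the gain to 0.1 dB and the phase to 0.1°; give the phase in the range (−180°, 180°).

At ω = 500 rad/s:
pole (1 + j500·0.002) = 1 + j1 → |·| ≈ 1.4142, ∠ ≈ 45.00°
|G| = 0.04 · 1 / (1.4142) ≈ 0.028285
Gain = 20 log₁₀(0.028285) ≈ -30.97 dB
∠G = (0°) − (45.00°) = -45.00°

-31.0 dB, -45.0°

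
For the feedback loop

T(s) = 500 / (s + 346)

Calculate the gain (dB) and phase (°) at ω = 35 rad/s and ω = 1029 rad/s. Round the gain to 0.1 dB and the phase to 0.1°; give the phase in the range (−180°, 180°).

Substitute s = j35:
Numerator: 500 = 500 + j0
Denominator: (j35) + 346 = 346 + j35
|N| = √(500² + 0²) ≈ 500, ∠N ≈ 0.00°
|D| = √(346² + 35²) ≈ 347.77, ∠D ≈ 5.78°
|T| = 500 / 347.77 ≈ 1.4377
Gain = 20 log₁₀(1.4377) ≈ 3.15 dB
∠T = 0.00° − 5.78° = -5.78°

Substitute s = j1029:
Numerator: 500 = 500 + j0
Denominator: (j1029) + 346 = 346 + j1029
|N| = √(500² + 0²) ≈ 500, ∠N ≈ 0.00°
|D| = √(346² + 1029²) ≈ 1085.6, ∠D ≈ 71.41°
|T| = 500 / 1085.6 ≈ 0.46057
Gain = 20 log₁₀(0.46057) ≈ -6.73 dB
∠T = 0.00° − 71.41° = -71.41°

ω = 35: 3.2 dB, -5.8°; ω = 1029: -6.7 dB, -71.4°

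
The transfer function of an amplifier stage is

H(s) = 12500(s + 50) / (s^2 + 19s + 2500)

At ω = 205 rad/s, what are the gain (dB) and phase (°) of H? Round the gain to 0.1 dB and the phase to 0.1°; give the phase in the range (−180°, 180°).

36.4 dB, -98.1°

At s = jω = j205:
zero (s+50): 50 + j205 → |·| = √(50²+205²) = √44525 ≈ 211.01, ∠ = arctan(205/50) ≈ 76.29°
quadratic: (j205)² + 19·j205 + 2500 = -39525 + j3895 → |·| ≈ 39716, ∠ ≈ 174.37°
|H| = 12500 · 211.01 / 39716 ≈ 66.412
Gain = 20 log₁₀(66.412) ≈ 36.44 dB
∠H = 76.29° − 174.37° = -98.08°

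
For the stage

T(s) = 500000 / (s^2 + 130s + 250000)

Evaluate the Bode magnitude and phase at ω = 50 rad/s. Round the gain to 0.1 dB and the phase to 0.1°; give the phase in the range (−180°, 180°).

6.1 dB, -1.5°

At s = jω = j50:
quadratic: (j50)² + 130·j50 + 250000 = 247500 + j6500 → |·| ≈ 2.4759e+05, ∠ ≈ 1.50°
|T| = 500000 / 2.4759e+05 ≈ 2.0195
Gain = 20 log₁₀(2.0195) ≈ 6.10 dB
∠T = 0.00° − 1.50° = -1.50°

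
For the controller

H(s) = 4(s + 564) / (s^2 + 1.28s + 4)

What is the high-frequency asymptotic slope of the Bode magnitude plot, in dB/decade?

Each pole contributes −20 dB/decade at high frequency; each zero contributes +20 dB/decade.
Net: 1 zero(s) − 2 pole(s) → -20 dB/decade.

-20 dB/decade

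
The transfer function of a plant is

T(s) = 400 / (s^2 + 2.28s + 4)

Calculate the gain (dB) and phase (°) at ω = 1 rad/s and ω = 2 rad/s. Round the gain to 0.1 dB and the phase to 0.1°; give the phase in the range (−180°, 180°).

At s = jω = j1:
quadratic: (j1)² + 2.28·j1 + 4 = 3 + j2.28 → |·| ≈ 3.7681, ∠ ≈ 37.23°
|T| = 400 / 3.7681 ≈ 106.15
Gain = 20 log₁₀(106.15) ≈ 40.52 dB
∠T = 0.00° − 37.23° = -37.23°

At s = jω = j2:
quadratic: (j2)² + 2.28·j2 + 4 = 0 + j4.56 → |·| ≈ 4.56, ∠ ≈ 90.00°
|T| = 400 / 4.56 ≈ 87.719
Gain = 20 log₁₀(87.719) ≈ 38.86 dB
∠T = 0.00° − 90.00° = -90.00°

ω = 1: 40.5 dB, -37.2°; ω = 2: 38.9 dB, -90.0°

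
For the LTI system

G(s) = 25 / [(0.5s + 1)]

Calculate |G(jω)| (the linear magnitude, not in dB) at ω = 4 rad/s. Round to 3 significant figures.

11.2

At ω = 4 rad/s:
pole (1 + j4·0.5) = 1 + j2 → |·| ≈ 2.2361, ∠ ≈ 63.43°
|G| = 25 · 1 / (2.2361) ≈ 11.18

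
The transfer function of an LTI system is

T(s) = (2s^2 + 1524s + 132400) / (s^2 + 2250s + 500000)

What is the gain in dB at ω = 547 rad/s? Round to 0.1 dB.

Substitute s = j547:
Numerator: 2(j547)^2 + 1524(j547) + 132400 = -466018 + j833628
Denominator: (j547)^2 + 2250(j547) + 500000 = 200791 + j1230750
|N| = √(466018² + 833628²) ≈ 9.5504e+05, ∠N ≈ 119.21°
|D| = √(200791² + 1230750²) ≈ 1.247e+06, ∠D ≈ 80.73°
|T| = 9.5504e+05 / 1.247e+06 ≈ 0.76587
Gain = 20 log₁₀(0.76587) ≈ -2.32 dB

-2.3 dB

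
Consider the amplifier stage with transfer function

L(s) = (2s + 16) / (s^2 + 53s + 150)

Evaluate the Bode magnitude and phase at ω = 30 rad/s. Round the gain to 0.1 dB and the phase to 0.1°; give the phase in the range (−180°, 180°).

Substitute s = j30:
Numerator: 2(j30) + 16 = 16 + j60
Denominator: (j30)^2 + 53(j30) + 150 = -750 + j1590
|N| = √(16² + 60²) ≈ 62.097, ∠N ≈ 75.07°
|D| = √(750² + 1590²) ≈ 1758, ∠D ≈ 115.25°
|L| = 62.097 / 1758 ≈ 0.035323
Gain = 20 log₁₀(0.035323) ≈ -29.04 dB
∠L = 75.07° − 115.25° = -40.18°

-29.0 dB, -40.2°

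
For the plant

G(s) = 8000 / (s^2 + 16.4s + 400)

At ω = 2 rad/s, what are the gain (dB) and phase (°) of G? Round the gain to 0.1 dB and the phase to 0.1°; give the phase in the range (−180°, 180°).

At s = jω = j2:
quadratic: (j2)² + 16.4·j2 + 400 = 396 + j32.8 → |·| ≈ 397.36, ∠ ≈ 4.73°
|G| = 8000 / 397.36 ≈ 20.133
Gain = 20 log₁₀(20.133) ≈ 26.08 dB
∠G = 0.00° − 4.73° = -4.73°

26.1 dB, -4.7°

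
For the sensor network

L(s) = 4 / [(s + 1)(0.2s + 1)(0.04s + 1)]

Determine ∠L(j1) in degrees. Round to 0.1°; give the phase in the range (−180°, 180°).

-58.6°

At ω = 1 rad/s:
pole (1 + j1·1) = 1 + j1 → |·| ≈ 1.4142, ∠ ≈ 45.00°
pole (1 + j1·0.2) = 1 + j0.2 → |·| ≈ 1.0198, ∠ ≈ 11.31°
pole (1 + j1·0.04) = 1 + j0.04 → |·| ≈ 1.0008, ∠ ≈ 2.29°
∠L = (0°) − (45.00° + 11.31° + 2.29°) = -58.60°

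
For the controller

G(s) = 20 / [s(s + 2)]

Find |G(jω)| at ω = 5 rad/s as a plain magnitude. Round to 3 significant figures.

0.743

At s = jω = j5:
pole (s+2): 2 + j5 → |·| = √(2²+5²) = √29 ≈ 5.3852, ∠ = arctan(5/2) ≈ 68.20°
pole at origin: |s| = 5, ∠ = 90.00° (in denominator)
|G| = 20 / 26.926 ≈ 0.74278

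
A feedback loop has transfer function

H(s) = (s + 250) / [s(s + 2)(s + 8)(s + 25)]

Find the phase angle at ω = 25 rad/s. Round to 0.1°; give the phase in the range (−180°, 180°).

73.0°

At s = jω = j25:
zero (s+250): 250 + j25 → |·| = √(250²+25²) = √63125 ≈ 251.25, ∠ = arctan(25/250) ≈ 5.71°
pole (s+2): 2 + j25 → |·| = √(2²+25²) = √629 ≈ 25.08, ∠ = arctan(25/2) ≈ 85.43°
pole (s+8): 8 + j25 → |·| = √(8²+25²) = √689 ≈ 26.249, ∠ = arctan(25/8) ≈ 72.26°
pole (s+25): 25 + j25 → |·| = √(25²+25²) = √1250 ≈ 35.355, ∠ = arctan(25/25) ≈ 45.00°
pole at origin: |s| = 25, ∠ = 90.00° (in denominator)
∠H = 5.71° − 292.69° = -286.98° ≡ 73.02° (principal value)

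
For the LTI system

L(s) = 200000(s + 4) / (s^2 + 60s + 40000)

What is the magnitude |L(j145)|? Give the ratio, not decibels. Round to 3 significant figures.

At s = jω = j145:
zero (s+4): 4 + j145 → |·| = √(4²+145²) = √21041 ≈ 145.06, ∠ = arctan(145/4) ≈ 88.42°
quadratic: (j145)² + 60·j145 + 40000 = 18975 + j8700 → |·| ≈ 20874, ∠ ≈ 24.63°
|L| = 200000 · 145.06 / 20874 ≈ 1389.9

1.39e+03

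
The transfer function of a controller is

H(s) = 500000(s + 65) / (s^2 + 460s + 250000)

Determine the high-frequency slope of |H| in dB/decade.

Each pole contributes −20 dB/decade at high frequency; each zero contributes +20 dB/decade.
Net: 1 zero(s) − 2 pole(s) → -20 dB/decade.

-20 dB/decade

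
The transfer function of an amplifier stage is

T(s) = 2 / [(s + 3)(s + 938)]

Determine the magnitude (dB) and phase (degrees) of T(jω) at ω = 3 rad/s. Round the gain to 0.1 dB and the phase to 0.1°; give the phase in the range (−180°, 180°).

At s = jω = j3:
pole (s+3): 3 + j3 → |·| = √(3²+3²) = √18 ≈ 4.2426, ∠ = arctan(3/3) ≈ 45.00°
pole (s+938): 938 + j3 → |·| = √(938²+3²) = √879853 ≈ 938, ∠ = arctan(3/938) ≈ 0.18°
|T| = 2 / 3979.6 ≈ 0.00050256
Gain = 20 log₁₀(0.00050256) ≈ -65.98 dB
∠T = 0.00° − 45.18° = -45.18°

-66.0 dB, -45.2°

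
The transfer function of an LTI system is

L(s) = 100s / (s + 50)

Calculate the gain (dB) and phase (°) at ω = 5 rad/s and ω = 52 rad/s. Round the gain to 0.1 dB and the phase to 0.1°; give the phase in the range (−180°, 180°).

ω = 5: 20.0 dB, 84.3°; ω = 52: 37.2 dB, 43.9°

At s = jω = j5:
zero at origin: s = j5 → |·| = 5, ∠ = 90.00°
pole (s+50): 50 + j5 → |·| = √(50²+5²) = √2525 ≈ 50.249, ∠ = arctan(5/50) ≈ 5.71°
|L| = 100 · 5 / 50.249 ≈ 9.9504
Gain = 20 log₁₀(9.9504) ≈ 19.96 dB
∠L = 90.00° − 5.71° = 84.29°

At s = jω = j52:
zero at origin: s = j52 → |·| = 52, ∠ = 90.00°
pole (s+50): 50 + j52 → |·| = √(50²+52²) = √5204 ≈ 72.139, ∠ = arctan(52/50) ≈ 46.12°
|L| = 100 · 52 / 72.139 ≈ 72.083
Gain = 20 log₁₀(72.083) ≈ 37.16 dB
∠L = 90.00° − 46.12° = 43.88°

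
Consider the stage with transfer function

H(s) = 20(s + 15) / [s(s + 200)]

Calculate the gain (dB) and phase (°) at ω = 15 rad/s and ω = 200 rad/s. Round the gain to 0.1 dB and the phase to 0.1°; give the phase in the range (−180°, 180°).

ω = 15: -17.0 dB, -49.3°; ω = 200: -23.0 dB, -49.3°

At s = jω = j15:
zero (s+15): 15 + j15 → |·| = √(15²+15²) = √450 ≈ 21.213, ∠ = arctan(15/15) ≈ 45.00°
pole (s+200): 200 + j15 → |·| = √(200²+15²) = √40225 ≈ 200.56, ∠ = arctan(15/200) ≈ 4.29°
pole at origin: |s| = 15, ∠ = 90.00° (in denominator)
|H| = 20 · 21.213 / 3008.4 ≈ 0.14103
Gain = 20 log₁₀(0.14103) ≈ -17.01 dB
∠H = 45.00° − 94.29° = -49.29°

At s = jω = j200:
zero (s+15): 15 + j200 → |·| = √(15²+200²) = √40225 ≈ 200.56, ∠ = arctan(200/15) ≈ 85.71°
pole (s+200): 200 + j200 → |·| = √(200²+200²) = √80000 ≈ 282.84, ∠ = arctan(200/200) ≈ 45.00°
pole at origin: |s| = 200, ∠ = 90.00° (in denominator)
|H| = 20 · 200.56 / 56568 ≈ 0.070909
Gain = 20 log₁₀(0.070909) ≈ -22.99 dB
∠H = 85.71° − 135.00° = -49.29°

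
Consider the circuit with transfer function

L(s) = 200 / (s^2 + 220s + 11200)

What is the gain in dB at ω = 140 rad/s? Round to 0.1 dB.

-44.1 dB

Substitute s = j140:
Numerator: 200 = 200 + j0
Denominator: (j140)^2 + 220(j140) + 11200 = -8400 + j30800
|N| = √(200² + 0²) ≈ 200, ∠N ≈ 0.00°
|D| = √(8400² + 30800²) ≈ 31925, ∠D ≈ 105.26°
|L| = 200 / 31925 ≈ 0.0062647
Gain = 20 log₁₀(0.0062647) ≈ -44.06 dB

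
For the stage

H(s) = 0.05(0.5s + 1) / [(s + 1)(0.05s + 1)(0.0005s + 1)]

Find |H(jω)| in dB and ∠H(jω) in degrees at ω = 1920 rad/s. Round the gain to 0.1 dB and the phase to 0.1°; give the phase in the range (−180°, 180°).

-74.5 dB, -133.3°

At ω = 1920 rad/s:
zero (1 + j1920·0.5) = 1 + j960 → |·| ≈ 960, ∠ ≈ 89.94°
pole (1 + j1920·1) = 1 + j1920 → |·| ≈ 1920, ∠ ≈ 89.97°
pole (1 + j1920·0.05) = 1 + j96 → |·| ≈ 96.005, ∠ ≈ 89.40°
pole (1 + j1920·0.0005) = 1 + j0.96 → |·| ≈ 1.3862, ∠ ≈ 43.83°
|H| = 0.05 · 960 / (1920 · 96.005 · 1.3862) ≈ 0.00018785
Gain = 20 log₁₀(0.00018785) ≈ -74.52 dB
∠H = (89.94°) − (89.97° + 89.40° + 43.83°) = -133.26°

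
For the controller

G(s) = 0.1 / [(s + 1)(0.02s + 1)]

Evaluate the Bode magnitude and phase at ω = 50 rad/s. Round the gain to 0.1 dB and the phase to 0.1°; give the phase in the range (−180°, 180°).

At ω = 50 rad/s:
pole (1 + j50·1) = 1 + j50 → |·| ≈ 50.01, ∠ ≈ 88.85°
pole (1 + j50·0.02) = 1 + j1 → |·| ≈ 1.4142, ∠ ≈ 45.00°
|G| = 0.1 · 1 / (50.01 · 1.4142) ≈ 0.0014139
Gain = 20 log₁₀(0.0014139) ≈ -56.99 dB
∠G = (0°) − (88.85° + 45.00°) = -133.85°

-57.0 dB, -133.9°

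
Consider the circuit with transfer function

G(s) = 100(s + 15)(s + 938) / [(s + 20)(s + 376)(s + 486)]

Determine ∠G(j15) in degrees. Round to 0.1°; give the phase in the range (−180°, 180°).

5.0°

At s = jω = j15:
zero (s+15): 15 + j15 → |·| = √(15²+15²) = √450 ≈ 21.213, ∠ = arctan(15/15) ≈ 45.00°
zero (s+938): 938 + j15 → |·| = √(938²+15²) = √880069 ≈ 938.12, ∠ = arctan(15/938) ≈ 0.92°
pole (s+20): 20 + j15 → |·| = √(20²+15²) = √625 ≈ 25, ∠ = arctan(15/20) ≈ 36.87°
pole (s+376): 376 + j15 → |·| = √(376²+15²) = √141601 ≈ 376.3, ∠ = arctan(15/376) ≈ 2.28°
pole (s+486): 486 + j15 → |·| = √(486²+15²) = √236421 ≈ 486.23, ∠ = arctan(15/486) ≈ 1.77°
∠G = 45.92° − 40.92° = 5.00°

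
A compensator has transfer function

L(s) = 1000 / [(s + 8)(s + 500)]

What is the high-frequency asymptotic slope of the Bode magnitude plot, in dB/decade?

Each pole contributes −20 dB/decade at high frequency; each zero contributes +20 dB/decade.
Net: 0 zero(s) − 2 pole(s) → -40 dB/decade.

-40 dB/decade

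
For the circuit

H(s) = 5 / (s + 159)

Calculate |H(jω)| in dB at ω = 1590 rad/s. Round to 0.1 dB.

-50.1 dB

At s = jω = j1590:
pole (s+159): 159 + j1590 → |·| = √(159²+1590²) = √2553381 ≈ 1597.9, ∠ = arctan(1590/159) ≈ 84.29°
|H| = 5 / 1597.9 ≈ 0.0031291
Gain = 20 log₁₀(0.0031291) ≈ -50.09 dB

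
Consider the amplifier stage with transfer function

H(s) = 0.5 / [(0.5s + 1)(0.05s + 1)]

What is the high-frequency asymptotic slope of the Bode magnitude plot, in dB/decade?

-40 dB/decade

Each pole contributes −20 dB/decade at high frequency; each zero contributes +20 dB/decade.
Net: 0 zero(s) − 2 pole(s) → -40 dB/decade.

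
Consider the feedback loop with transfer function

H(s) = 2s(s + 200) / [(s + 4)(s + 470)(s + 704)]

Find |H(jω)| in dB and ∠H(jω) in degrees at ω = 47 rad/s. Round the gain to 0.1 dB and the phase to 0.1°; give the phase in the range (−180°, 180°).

-58.2 dB, 8.6°

At s = jω = j47:
zero (s+200): 200 + j47 → |·| = √(200²+47²) = √42209 ≈ 205.45, ∠ = arctan(47/200) ≈ 13.22°
zero at origin: s = j47 → |·| = 47, ∠ = 90.00°
pole (s+4): 4 + j47 → |·| = √(4²+47²) = √2225 ≈ 47.17, ∠ = arctan(47/4) ≈ 85.14°
pole (s+470): 470 + j47 → |·| = √(470²+47²) = √223109 ≈ 472.34, ∠ = arctan(47/470) ≈ 5.71°
pole (s+704): 704 + j47 → |·| = √(704²+47²) = √497825 ≈ 705.57, ∠ = arctan(47/704) ≈ 3.82°
|H| = 2 · 9656.1 / 1.572e+07 ≈ 0.0012285
Gain = 20 log₁₀(0.0012285) ≈ -58.21 dB
∠H = 103.22° − 94.67° = 8.55°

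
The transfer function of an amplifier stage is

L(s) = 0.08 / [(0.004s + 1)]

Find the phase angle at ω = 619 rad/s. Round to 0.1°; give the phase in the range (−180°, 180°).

At ω = 619 rad/s:
pole (1 + j619·0.004) = 1 + j2.476 → |·| ≈ 2.6703, ∠ ≈ 68.01°
∠L = (0°) − (68.01°) = -68.01°

-68.0°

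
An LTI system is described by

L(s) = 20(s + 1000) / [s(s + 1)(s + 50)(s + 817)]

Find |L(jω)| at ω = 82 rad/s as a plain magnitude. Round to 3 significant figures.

3.78e-05

At s = jω = j82:
zero (s+1000): 1000 + j82 → |·| = √(1000²+82²) = √1006724 ≈ 1003.4, ∠ = arctan(82/1000) ≈ 4.69°
pole (s+1): 1 + j82 → |·| = √(1²+82²) = √6725 ≈ 82.006, ∠ = arctan(82/1) ≈ 89.30°
pole (s+50): 50 + j82 → |·| = √(50²+82²) = √9224 ≈ 96.042, ∠ = arctan(82/50) ≈ 58.63°
pole (s+817): 817 + j82 → |·| = √(817²+82²) = √674213 ≈ 821.1, ∠ = arctan(82/817) ≈ 5.73°
pole at origin: |s| = 82, ∠ = 90.00° (in denominator)
|L| = 20 · 1003.4 / 5.3029e+08 ≈ 3.7843e-05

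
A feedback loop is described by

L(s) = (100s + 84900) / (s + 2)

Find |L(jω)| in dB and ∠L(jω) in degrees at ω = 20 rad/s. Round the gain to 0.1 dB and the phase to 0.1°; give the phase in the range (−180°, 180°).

Substitute s = j20:
Numerator: 100(j20) + 84900 = 84900 + j2000
Denominator: (j20) + 2 = 2 + j20
|N| = √(84900² + 2000²) ≈ 84924, ∠N ≈ 1.35°
|D| = √(2² + 20²) ≈ 20.1, ∠D ≈ 84.29°
|L| = 84924 / 20.1 ≈ 4225.1
Gain = 20 log₁₀(4225.1) ≈ 72.52 dB
∠L = 1.35° − 84.29° = -82.94°

72.5 dB, -82.9°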